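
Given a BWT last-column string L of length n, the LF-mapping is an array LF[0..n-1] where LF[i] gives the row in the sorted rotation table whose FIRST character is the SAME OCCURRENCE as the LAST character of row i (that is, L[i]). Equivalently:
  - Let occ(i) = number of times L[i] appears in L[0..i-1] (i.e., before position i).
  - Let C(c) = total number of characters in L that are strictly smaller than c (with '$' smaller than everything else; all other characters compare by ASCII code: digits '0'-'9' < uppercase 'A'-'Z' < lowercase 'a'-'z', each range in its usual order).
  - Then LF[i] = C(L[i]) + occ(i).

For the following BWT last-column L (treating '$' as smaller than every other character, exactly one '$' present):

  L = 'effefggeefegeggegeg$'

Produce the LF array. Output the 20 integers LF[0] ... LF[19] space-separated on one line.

Char counts: '$':1, 'e':8, 'f':4, 'g':7
C (first-col start): C('$')=0, C('e')=1, C('f')=9, C('g')=13
L[0]='e': occ=0, LF[0]=C('e')+0=1+0=1
L[1]='f': occ=0, LF[1]=C('f')+0=9+0=9
L[2]='f': occ=1, LF[2]=C('f')+1=9+1=10
L[3]='e': occ=1, LF[3]=C('e')+1=1+1=2
L[4]='f': occ=2, LF[4]=C('f')+2=9+2=11
L[5]='g': occ=0, LF[5]=C('g')+0=13+0=13
L[6]='g': occ=1, LF[6]=C('g')+1=13+1=14
L[7]='e': occ=2, LF[7]=C('e')+2=1+2=3
L[8]='e': occ=3, LF[8]=C('e')+3=1+3=4
L[9]='f': occ=3, LF[9]=C('f')+3=9+3=12
L[10]='e': occ=4, LF[10]=C('e')+4=1+4=5
L[11]='g': occ=2, LF[11]=C('g')+2=13+2=15
L[12]='e': occ=5, LF[12]=C('e')+5=1+5=6
L[13]='g': occ=3, LF[13]=C('g')+3=13+3=16
L[14]='g': occ=4, LF[14]=C('g')+4=13+4=17
L[15]='e': occ=6, LF[15]=C('e')+6=1+6=7
L[16]='g': occ=5, LF[16]=C('g')+5=13+5=18
L[17]='e': occ=7, LF[17]=C('e')+7=1+7=8
L[18]='g': occ=6, LF[18]=C('g')+6=13+6=19
L[19]='$': occ=0, LF[19]=C('$')+0=0+0=0

Answer: 1 9 10 2 11 13 14 3 4 12 5 15 6 16 17 7 18 8 19 0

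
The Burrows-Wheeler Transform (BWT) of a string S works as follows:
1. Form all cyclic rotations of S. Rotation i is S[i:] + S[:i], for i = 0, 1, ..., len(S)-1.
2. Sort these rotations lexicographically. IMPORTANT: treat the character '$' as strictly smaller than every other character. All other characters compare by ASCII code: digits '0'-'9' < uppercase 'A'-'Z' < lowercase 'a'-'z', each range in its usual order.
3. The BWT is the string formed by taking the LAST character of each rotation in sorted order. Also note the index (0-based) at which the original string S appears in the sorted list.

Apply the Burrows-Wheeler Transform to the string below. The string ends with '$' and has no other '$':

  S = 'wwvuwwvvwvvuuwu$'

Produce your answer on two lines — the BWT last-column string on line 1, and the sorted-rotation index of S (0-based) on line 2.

Answer: uwvuvvwwwvuwvw$u
14

Derivation:
All 16 rotations (rotation i = S[i:]+S[:i]):
  rot[0] = wwvuwwvvwvvuuwu$
  rot[1] = wvuwwvvwvvuuwu$w
  rot[2] = vuwwvvwvvuuwu$ww
  rot[3] = uwwvvwvvuuwu$wwv
  rot[4] = wwvvwvvuuwu$wwvu
  rot[5] = wvvwvvuuwu$wwvuw
  rot[6] = vvwvvuuwu$wwvuww
  rot[7] = vwvvuuwu$wwvuwwv
  rot[8] = wvvuuwu$wwvuwwvv
  rot[9] = vvuuwu$wwvuwwvvw
  rot[10] = vuuwu$wwvuwwvvwv
  rot[11] = uuwu$wwvuwwvvwvv
  rot[12] = uwu$wwvuwwvvwvvu
  rot[13] = wu$wwvuwwvvwvvuu
  rot[14] = u$wwvuwwvvwvvuuw
  rot[15] = $wwvuwwvvwvvuuwu
Sorted (with $ < everything):
  sorted[0] = $wwvuwwvvwvvuuwu  (last char: 'u')
  sorted[1] = u$wwvuwwvvwvvuuw  (last char: 'w')
  sorted[2] = uuwu$wwvuwwvvwvv  (last char: 'v')
  sorted[3] = uwu$wwvuwwvvwvvu  (last char: 'u')
  sorted[4] = uwwvvwvvuuwu$wwv  (last char: 'v')
  sorted[5] = vuuwu$wwvuwwvvwv  (last char: 'v')
  sorted[6] = vuwwvvwvvuuwu$ww  (last char: 'w')
  sorted[7] = vvuuwu$wwvuwwvvw  (last char: 'w')
  sorted[8] = vvwvvuuwu$wwvuww  (last char: 'w')
  sorted[9] = vwvvuuwu$wwvuwwv  (last char: 'v')
  sorted[10] = wu$wwvuwwvvwvvuu  (last char: 'u')
  sorted[11] = wvuwwvvwvvuuwu$w  (last char: 'w')
  sorted[12] = wvvuuwu$wwvuwwvv  (last char: 'v')
  sorted[13] = wvvwvvuuwu$wwvuw  (last char: 'w')
  sorted[14] = wwvuwwvvwvvuuwu$  (last char: '$')
  sorted[15] = wwvvwvvuuwu$wwvu  (last char: 'u')
Last column: uwvuvvwwwvuwvw$u
Original string S is at sorted index 14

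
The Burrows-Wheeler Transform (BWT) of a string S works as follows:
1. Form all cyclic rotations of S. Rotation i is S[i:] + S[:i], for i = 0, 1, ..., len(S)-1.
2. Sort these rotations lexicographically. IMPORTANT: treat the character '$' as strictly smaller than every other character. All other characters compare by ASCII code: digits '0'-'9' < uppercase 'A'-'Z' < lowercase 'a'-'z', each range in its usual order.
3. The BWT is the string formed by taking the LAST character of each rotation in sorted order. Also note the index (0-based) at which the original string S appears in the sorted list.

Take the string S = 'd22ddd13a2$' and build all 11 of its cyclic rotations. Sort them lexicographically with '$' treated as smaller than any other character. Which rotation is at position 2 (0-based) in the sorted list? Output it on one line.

Answer: 2$d22ddd13a

Derivation:
All 11 rotations (rotation i = S[i:]+S[:i]):
  rot[0] = d22ddd13a2$
  rot[1] = 22ddd13a2$d
  rot[2] = 2ddd13a2$d2
  rot[3] = ddd13a2$d22
  rot[4] = dd13a2$d22d
  rot[5] = d13a2$d22dd
  rot[6] = 13a2$d22ddd
  rot[7] = 3a2$d22ddd1
  rot[8] = a2$d22ddd13
  rot[9] = 2$d22ddd13a
  rot[10] = $d22ddd13a2
Sorted (with $ < everything):
  sorted[0] = $d22ddd13a2
  sorted[1] = 13a2$d22ddd
  sorted[2] = 2$d22ddd13a
  sorted[3] = 22ddd13a2$d
  sorted[4] = 2ddd13a2$d2
  sorted[5] = 3a2$d22ddd1
  sorted[6] = a2$d22ddd13
  sorted[7] = d13a2$d22dd
  sorted[8] = d22ddd13a2$
  sorted[9] = dd13a2$d22d
  sorted[10] = ddd13a2$d22
sorted[2] = 2$d22ddd13a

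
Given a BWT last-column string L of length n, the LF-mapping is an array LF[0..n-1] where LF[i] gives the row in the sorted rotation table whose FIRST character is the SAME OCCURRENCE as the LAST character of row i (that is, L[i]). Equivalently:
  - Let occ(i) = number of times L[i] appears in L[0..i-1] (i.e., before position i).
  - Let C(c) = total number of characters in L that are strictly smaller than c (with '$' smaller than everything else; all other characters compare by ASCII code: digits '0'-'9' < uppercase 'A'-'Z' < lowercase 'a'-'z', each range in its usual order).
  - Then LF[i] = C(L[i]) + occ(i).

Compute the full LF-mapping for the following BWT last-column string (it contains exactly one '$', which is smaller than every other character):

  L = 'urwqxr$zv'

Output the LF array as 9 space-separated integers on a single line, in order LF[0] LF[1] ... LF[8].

Char counts: '$':1, 'q':1, 'r':2, 'u':1, 'v':1, 'w':1, 'x':1, 'z':1
C (first-col start): C('$')=0, C('q')=1, C('r')=2, C('u')=4, C('v')=5, C('w')=6, C('x')=7, C('z')=8
L[0]='u': occ=0, LF[0]=C('u')+0=4+0=4
L[1]='r': occ=0, LF[1]=C('r')+0=2+0=2
L[2]='w': occ=0, LF[2]=C('w')+0=6+0=6
L[3]='q': occ=0, LF[3]=C('q')+0=1+0=1
L[4]='x': occ=0, LF[4]=C('x')+0=7+0=7
L[5]='r': occ=1, LF[5]=C('r')+1=2+1=3
L[6]='$': occ=0, LF[6]=C('$')+0=0+0=0
L[7]='z': occ=0, LF[7]=C('z')+0=8+0=8
L[8]='v': occ=0, LF[8]=C('v')+0=5+0=5

Answer: 4 2 6 1 7 3 0 8 5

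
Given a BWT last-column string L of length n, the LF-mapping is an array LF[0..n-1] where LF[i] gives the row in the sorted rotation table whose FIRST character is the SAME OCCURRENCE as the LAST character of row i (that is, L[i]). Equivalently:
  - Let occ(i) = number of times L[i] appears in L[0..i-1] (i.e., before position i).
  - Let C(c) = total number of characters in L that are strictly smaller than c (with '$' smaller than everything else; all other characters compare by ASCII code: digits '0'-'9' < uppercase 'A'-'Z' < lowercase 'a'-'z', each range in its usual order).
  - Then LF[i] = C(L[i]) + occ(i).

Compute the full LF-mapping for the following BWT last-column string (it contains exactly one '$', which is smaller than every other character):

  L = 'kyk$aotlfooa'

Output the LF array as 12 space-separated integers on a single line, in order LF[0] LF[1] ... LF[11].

Char counts: '$':1, 'a':2, 'f':1, 'k':2, 'l':1, 'o':3, 't':1, 'y':1
C (first-col start): C('$')=0, C('a')=1, C('f')=3, C('k')=4, C('l')=6, C('o')=7, C('t')=10, C('y')=11
L[0]='k': occ=0, LF[0]=C('k')+0=4+0=4
L[1]='y': occ=0, LF[1]=C('y')+0=11+0=11
L[2]='k': occ=1, LF[2]=C('k')+1=4+1=5
L[3]='$': occ=0, LF[3]=C('$')+0=0+0=0
L[4]='a': occ=0, LF[4]=C('a')+0=1+0=1
L[5]='o': occ=0, LF[5]=C('o')+0=7+0=7
L[6]='t': occ=0, LF[6]=C('t')+0=10+0=10
L[7]='l': occ=0, LF[7]=C('l')+0=6+0=6
L[8]='f': occ=0, LF[8]=C('f')+0=3+0=3
L[9]='o': occ=1, LF[9]=C('o')+1=7+1=8
L[10]='o': occ=2, LF[10]=C('o')+2=7+2=9
L[11]='a': occ=1, LF[11]=C('a')+1=1+1=2

Answer: 4 11 5 0 1 7 10 6 3 8 9 2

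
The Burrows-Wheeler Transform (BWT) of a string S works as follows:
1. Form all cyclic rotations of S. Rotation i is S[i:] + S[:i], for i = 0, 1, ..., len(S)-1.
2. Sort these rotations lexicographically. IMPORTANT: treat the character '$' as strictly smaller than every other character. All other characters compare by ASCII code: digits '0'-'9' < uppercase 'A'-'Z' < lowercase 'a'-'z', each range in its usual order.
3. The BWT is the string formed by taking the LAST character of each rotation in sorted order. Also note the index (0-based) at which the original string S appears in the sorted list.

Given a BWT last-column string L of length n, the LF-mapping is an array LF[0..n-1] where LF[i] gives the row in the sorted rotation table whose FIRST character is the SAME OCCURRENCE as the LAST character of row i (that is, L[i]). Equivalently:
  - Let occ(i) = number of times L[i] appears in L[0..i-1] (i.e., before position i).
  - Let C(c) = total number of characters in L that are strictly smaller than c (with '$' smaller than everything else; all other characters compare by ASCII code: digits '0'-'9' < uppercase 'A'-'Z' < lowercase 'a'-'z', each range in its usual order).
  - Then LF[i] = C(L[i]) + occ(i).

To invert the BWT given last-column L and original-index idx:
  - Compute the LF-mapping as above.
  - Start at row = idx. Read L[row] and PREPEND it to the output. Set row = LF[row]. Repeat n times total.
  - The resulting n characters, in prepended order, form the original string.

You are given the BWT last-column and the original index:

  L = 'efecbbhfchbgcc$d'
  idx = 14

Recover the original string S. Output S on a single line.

LF mapping: 9 11 10 4 1 2 14 12 5 15 3 13 6 7 0 8
Walk LF starting at row 14, prepending L[row]:
  step 1: row=14, L[14]='$', prepend. Next row=LF[14]=0
  step 2: row=0, L[0]='e', prepend. Next row=LF[0]=9
  step 3: row=9, L[9]='h', prepend. Next row=LF[9]=15
  step 4: row=15, L[15]='d', prepend. Next row=LF[15]=8
  step 5: row=8, L[8]='c', prepend. Next row=LF[8]=5
  step 6: row=5, L[5]='b', prepend. Next row=LF[5]=2
  step 7: row=2, L[2]='e', prepend. Next row=LF[2]=10
  step 8: row=10, L[10]='b', prepend. Next row=LF[10]=3
  step 9: row=3, L[3]='c', prepend. Next row=LF[3]=4
  step 10: row=4, L[4]='b', prepend. Next row=LF[4]=1
  step 11: row=1, L[1]='f', prepend. Next row=LF[1]=11
  step 12: row=11, L[11]='g', prepend. Next row=LF[11]=13
  step 13: row=13, L[13]='c', prepend. Next row=LF[13]=7
  step 14: row=7, L[7]='f', prepend. Next row=LF[7]=12
  step 15: row=12, L[12]='c', prepend. Next row=LF[12]=6
  step 16: row=6, L[6]='h', prepend. Next row=LF[6]=14
Reversed output: hcfcgfbcbebcdhe$

Answer: hcfcgfbcbebcdhe$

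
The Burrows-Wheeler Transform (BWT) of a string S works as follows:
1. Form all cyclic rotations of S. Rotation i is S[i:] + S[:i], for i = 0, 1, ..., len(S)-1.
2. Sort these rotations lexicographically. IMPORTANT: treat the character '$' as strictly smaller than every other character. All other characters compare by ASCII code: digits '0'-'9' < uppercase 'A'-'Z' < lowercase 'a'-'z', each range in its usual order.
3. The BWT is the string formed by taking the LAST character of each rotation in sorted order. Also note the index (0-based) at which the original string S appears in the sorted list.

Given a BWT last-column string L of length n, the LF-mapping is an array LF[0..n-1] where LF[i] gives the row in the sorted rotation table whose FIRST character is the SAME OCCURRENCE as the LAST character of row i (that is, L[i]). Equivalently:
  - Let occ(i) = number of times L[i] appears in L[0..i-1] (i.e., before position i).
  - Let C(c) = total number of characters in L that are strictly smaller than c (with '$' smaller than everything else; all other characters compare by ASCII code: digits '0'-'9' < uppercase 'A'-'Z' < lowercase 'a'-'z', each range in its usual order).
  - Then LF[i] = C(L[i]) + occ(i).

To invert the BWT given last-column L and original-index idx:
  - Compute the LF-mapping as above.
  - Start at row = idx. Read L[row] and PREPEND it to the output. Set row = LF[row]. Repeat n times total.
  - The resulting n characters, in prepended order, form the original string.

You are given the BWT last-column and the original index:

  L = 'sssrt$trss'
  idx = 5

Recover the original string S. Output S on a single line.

Answer: srststsrs$

Derivation:
LF mapping: 3 4 5 1 8 0 9 2 6 7
Walk LF starting at row 5, prepending L[row]:
  step 1: row=5, L[5]='$', prepend. Next row=LF[5]=0
  step 2: row=0, L[0]='s', prepend. Next row=LF[0]=3
  step 3: row=3, L[3]='r', prepend. Next row=LF[3]=1
  step 4: row=1, L[1]='s', prepend. Next row=LF[1]=4
  step 5: row=4, L[4]='t', prepend. Next row=LF[4]=8
  step 6: row=8, L[8]='s', prepend. Next row=LF[8]=6
  step 7: row=6, L[6]='t', prepend. Next row=LF[6]=9
  step 8: row=9, L[9]='s', prepend. Next row=LF[9]=7
  step 9: row=7, L[7]='r', prepend. Next row=LF[7]=2
  step 10: row=2, L[2]='s', prepend. Next row=LF[2]=5
Reversed output: srststsrs$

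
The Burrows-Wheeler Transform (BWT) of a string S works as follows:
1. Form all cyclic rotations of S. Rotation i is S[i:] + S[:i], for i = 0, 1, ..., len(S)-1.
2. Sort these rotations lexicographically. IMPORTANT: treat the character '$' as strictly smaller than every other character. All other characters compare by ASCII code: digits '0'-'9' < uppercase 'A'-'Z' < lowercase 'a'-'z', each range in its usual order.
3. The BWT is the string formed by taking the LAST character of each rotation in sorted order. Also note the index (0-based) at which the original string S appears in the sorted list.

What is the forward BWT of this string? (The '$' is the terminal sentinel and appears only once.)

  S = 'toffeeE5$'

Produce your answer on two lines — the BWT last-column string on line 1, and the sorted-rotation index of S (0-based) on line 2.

Answer: 5Eeeffot$
8

Derivation:
All 9 rotations (rotation i = S[i:]+S[:i]):
  rot[0] = toffeeE5$
  rot[1] = offeeE5$t
  rot[2] = ffeeE5$to
  rot[3] = feeE5$tof
  rot[4] = eeE5$toff
  rot[5] = eE5$toffe
  rot[6] = E5$toffee
  rot[7] = 5$toffeeE
  rot[8] = $toffeeE5
Sorted (with $ < everything):
  sorted[0] = $toffeeE5  (last char: '5')
  sorted[1] = 5$toffeeE  (last char: 'E')
  sorted[2] = E5$toffee  (last char: 'e')
  sorted[3] = eE5$toffe  (last char: 'e')
  sorted[4] = eeE5$toff  (last char: 'f')
  sorted[5] = feeE5$tof  (last char: 'f')
  sorted[6] = ffeeE5$to  (last char: 'o')
  sorted[7] = offeeE5$t  (last char: 't')
  sorted[8] = toffeeE5$  (last char: '$')
Last column: 5Eeeffot$
Original string S is at sorted index 8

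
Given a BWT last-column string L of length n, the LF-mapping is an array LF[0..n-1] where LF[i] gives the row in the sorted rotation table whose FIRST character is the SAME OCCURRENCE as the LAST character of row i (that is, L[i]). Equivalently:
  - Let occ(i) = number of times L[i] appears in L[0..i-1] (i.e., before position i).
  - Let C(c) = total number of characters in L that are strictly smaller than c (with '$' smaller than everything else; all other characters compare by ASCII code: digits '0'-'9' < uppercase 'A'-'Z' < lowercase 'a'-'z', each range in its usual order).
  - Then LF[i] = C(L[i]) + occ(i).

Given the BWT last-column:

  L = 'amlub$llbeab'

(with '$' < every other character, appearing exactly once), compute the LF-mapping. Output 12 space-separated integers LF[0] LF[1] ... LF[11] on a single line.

Answer: 1 10 7 11 3 0 8 9 4 6 2 5

Derivation:
Char counts: '$':1, 'a':2, 'b':3, 'e':1, 'l':3, 'm':1, 'u':1
C (first-col start): C('$')=0, C('a')=1, C('b')=3, C('e')=6, C('l')=7, C('m')=10, C('u')=11
L[0]='a': occ=0, LF[0]=C('a')+0=1+0=1
L[1]='m': occ=0, LF[1]=C('m')+0=10+0=10
L[2]='l': occ=0, LF[2]=C('l')+0=7+0=7
L[3]='u': occ=0, LF[3]=C('u')+0=11+0=11
L[4]='b': occ=0, LF[4]=C('b')+0=3+0=3
L[5]='$': occ=0, LF[5]=C('$')+0=0+0=0
L[6]='l': occ=1, LF[6]=C('l')+1=7+1=8
L[7]='l': occ=2, LF[7]=C('l')+2=7+2=9
L[8]='b': occ=1, LF[8]=C('b')+1=3+1=4
L[9]='e': occ=0, LF[9]=C('e')+0=6+0=6
L[10]='a': occ=1, LF[10]=C('a')+1=1+1=2
L[11]='b': occ=2, LF[11]=C('b')+2=3+2=5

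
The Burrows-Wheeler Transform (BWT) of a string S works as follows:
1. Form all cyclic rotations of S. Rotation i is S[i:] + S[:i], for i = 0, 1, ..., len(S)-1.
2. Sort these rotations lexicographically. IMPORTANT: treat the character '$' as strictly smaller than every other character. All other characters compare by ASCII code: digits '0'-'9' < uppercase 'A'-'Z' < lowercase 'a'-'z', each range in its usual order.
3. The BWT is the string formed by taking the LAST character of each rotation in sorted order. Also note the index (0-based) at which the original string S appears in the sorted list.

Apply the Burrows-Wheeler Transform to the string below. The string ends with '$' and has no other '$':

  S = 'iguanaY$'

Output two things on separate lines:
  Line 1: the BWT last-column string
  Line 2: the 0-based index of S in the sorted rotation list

All 8 rotations (rotation i = S[i:]+S[:i]):
  rot[0] = iguanaY$
  rot[1] = guanaY$i
  rot[2] = uanaY$ig
  rot[3] = anaY$igu
  rot[4] = naY$igua
  rot[5] = aY$iguan
  rot[6] = Y$iguana
  rot[7] = $iguanaY
Sorted (with $ < everything):
  sorted[0] = $iguanaY  (last char: 'Y')
  sorted[1] = Y$iguana  (last char: 'a')
  sorted[2] = aY$iguan  (last char: 'n')
  sorted[3] = anaY$igu  (last char: 'u')
  sorted[4] = guanaY$i  (last char: 'i')
  sorted[5] = iguanaY$  (last char: '$')
  sorted[6] = naY$igua  (last char: 'a')
  sorted[7] = uanaY$ig  (last char: 'g')
Last column: Yanui$ag
Original string S is at sorted index 5

Answer: Yanui$ag
5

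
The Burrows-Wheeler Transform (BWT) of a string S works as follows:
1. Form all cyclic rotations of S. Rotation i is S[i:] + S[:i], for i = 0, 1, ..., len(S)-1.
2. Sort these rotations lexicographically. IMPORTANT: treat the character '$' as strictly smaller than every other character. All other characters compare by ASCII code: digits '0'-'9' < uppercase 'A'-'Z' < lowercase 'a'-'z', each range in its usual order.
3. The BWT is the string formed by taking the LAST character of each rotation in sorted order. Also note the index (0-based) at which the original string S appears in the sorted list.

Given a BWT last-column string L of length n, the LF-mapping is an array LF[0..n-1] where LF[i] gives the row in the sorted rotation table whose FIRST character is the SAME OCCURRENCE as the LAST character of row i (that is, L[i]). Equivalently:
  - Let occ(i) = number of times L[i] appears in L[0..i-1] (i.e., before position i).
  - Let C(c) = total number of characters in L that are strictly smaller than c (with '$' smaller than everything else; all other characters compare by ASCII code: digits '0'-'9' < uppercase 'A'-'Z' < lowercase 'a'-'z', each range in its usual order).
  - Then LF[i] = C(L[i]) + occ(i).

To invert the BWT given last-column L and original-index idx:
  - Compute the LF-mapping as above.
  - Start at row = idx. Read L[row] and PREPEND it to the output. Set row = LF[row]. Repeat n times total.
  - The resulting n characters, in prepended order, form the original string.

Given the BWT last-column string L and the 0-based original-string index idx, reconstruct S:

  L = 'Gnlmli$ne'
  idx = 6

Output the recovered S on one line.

LF mapping: 1 7 4 6 5 3 0 8 2
Walk LF starting at row 6, prepending L[row]:
  step 1: row=6, L[6]='$', prepend. Next row=LF[6]=0
  step 2: row=0, L[0]='G', prepend. Next row=LF[0]=1
  step 3: row=1, L[1]='n', prepend. Next row=LF[1]=7
  step 4: row=7, L[7]='n', prepend. Next row=LF[7]=8
  step 5: row=8, L[8]='e', prepend. Next row=LF[8]=2
  step 6: row=2, L[2]='l', prepend. Next row=LF[2]=4
  step 7: row=4, L[4]='l', prepend. Next row=LF[4]=5
  step 8: row=5, L[5]='i', prepend. Next row=LF[5]=3
  step 9: row=3, L[3]='m', prepend. Next row=LF[3]=6
Reversed output: millennG$

Answer: millennG$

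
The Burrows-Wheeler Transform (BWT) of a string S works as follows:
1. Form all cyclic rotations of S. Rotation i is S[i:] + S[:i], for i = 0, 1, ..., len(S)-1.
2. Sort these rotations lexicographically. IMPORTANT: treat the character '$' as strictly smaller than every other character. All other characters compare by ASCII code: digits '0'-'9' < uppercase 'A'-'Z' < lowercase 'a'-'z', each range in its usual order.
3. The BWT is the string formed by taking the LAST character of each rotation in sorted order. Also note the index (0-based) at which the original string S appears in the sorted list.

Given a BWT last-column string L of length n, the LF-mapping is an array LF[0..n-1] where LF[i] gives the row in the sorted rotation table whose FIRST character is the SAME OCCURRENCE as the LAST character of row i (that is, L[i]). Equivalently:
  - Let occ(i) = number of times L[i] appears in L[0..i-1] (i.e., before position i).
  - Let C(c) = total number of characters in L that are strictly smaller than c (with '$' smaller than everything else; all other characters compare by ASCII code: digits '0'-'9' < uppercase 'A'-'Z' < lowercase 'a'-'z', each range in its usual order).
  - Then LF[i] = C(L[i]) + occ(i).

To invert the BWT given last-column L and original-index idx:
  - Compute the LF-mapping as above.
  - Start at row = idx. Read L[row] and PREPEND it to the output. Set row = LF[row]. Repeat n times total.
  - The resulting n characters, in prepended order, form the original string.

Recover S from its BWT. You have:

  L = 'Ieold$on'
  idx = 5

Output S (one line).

LF mapping: 1 3 6 4 2 0 7 5
Walk LF starting at row 5, prepending L[row]:
  step 1: row=5, L[5]='$', prepend. Next row=LF[5]=0
  step 2: row=0, L[0]='I', prepend. Next row=LF[0]=1
  step 3: row=1, L[1]='e', prepend. Next row=LF[1]=3
  step 4: row=3, L[3]='l', prepend. Next row=LF[3]=4
  step 5: row=4, L[4]='d', prepend. Next row=LF[4]=2
  step 6: row=2, L[2]='o', prepend. Next row=LF[2]=6
  step 7: row=6, L[6]='o', prepend. Next row=LF[6]=7
  step 8: row=7, L[7]='n', prepend. Next row=LF[7]=5
Reversed output: noodleI$

Answer: noodleI$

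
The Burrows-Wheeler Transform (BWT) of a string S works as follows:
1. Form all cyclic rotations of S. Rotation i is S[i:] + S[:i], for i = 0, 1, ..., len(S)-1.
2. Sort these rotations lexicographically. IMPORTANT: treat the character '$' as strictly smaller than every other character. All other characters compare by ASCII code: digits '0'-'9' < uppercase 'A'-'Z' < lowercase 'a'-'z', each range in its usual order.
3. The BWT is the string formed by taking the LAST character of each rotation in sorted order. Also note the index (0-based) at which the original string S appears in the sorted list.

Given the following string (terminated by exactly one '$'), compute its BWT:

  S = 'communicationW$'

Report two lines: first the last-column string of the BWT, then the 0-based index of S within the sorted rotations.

All 15 rotations (rotation i = S[i:]+S[:i]):
  rot[0] = communicationW$
  rot[1] = ommunicationW$c
  rot[2] = mmunicationW$co
  rot[3] = municationW$com
  rot[4] = unicationW$comm
  rot[5] = nicationW$commu
  rot[6] = icationW$commun
  rot[7] = cationW$communi
  rot[8] = ationW$communic
  rot[9] = tionW$communica
  rot[10] = ionW$communicat
  rot[11] = onW$communicati
  rot[12] = nW$communicatio
  rot[13] = W$communication
  rot[14] = $communicationW
Sorted (with $ < everything):
  sorted[0] = $communicationW  (last char: 'W')
  sorted[1] = W$communication  (last char: 'n')
  sorted[2] = ationW$communic  (last char: 'c')
  sorted[3] = cationW$communi  (last char: 'i')
  sorted[4] = communicationW$  (last char: '$')
  sorted[5] = icationW$commun  (last char: 'n')
  sorted[6] = ionW$communicat  (last char: 't')
  sorted[7] = mmunicationW$co  (last char: 'o')
  sorted[8] = municationW$com  (last char: 'm')
  sorted[9] = nW$communicatio  (last char: 'o')
  sorted[10] = nicationW$commu  (last char: 'u')
  sorted[11] = ommunicationW$c  (last char: 'c')
  sorted[12] = onW$communicati  (last char: 'i')
  sorted[13] = tionW$communica  (last char: 'a')
  sorted[14] = unicationW$comm  (last char: 'm')
Last column: Wnci$ntomouciam
Original string S is at sorted index 4

Answer: Wnci$ntomouciam
4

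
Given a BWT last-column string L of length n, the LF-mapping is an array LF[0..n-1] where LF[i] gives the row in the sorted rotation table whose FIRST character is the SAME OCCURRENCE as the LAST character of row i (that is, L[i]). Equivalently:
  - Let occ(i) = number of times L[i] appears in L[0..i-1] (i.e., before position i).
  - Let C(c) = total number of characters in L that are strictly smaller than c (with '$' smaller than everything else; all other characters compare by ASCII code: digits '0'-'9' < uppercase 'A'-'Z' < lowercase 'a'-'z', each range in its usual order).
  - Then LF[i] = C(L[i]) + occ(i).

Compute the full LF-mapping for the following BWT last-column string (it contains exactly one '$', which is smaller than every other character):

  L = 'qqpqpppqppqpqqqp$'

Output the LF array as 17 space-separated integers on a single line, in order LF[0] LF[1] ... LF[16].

Answer: 9 10 1 11 2 3 4 12 5 6 13 7 14 15 16 8 0

Derivation:
Char counts: '$':1, 'p':8, 'q':8
C (first-col start): C('$')=0, C('p')=1, C('q')=9
L[0]='q': occ=0, LF[0]=C('q')+0=9+0=9
L[1]='q': occ=1, LF[1]=C('q')+1=9+1=10
L[2]='p': occ=0, LF[2]=C('p')+0=1+0=1
L[3]='q': occ=2, LF[3]=C('q')+2=9+2=11
L[4]='p': occ=1, LF[4]=C('p')+1=1+1=2
L[5]='p': occ=2, LF[5]=C('p')+2=1+2=3
L[6]='p': occ=3, LF[6]=C('p')+3=1+3=4
L[7]='q': occ=3, LF[7]=C('q')+3=9+3=12
L[8]='p': occ=4, LF[8]=C('p')+4=1+4=5
L[9]='p': occ=5, LF[9]=C('p')+5=1+5=6
L[10]='q': occ=4, LF[10]=C('q')+4=9+4=13
L[11]='p': occ=6, LF[11]=C('p')+6=1+6=7
L[12]='q': occ=5, LF[12]=C('q')+5=9+5=14
L[13]='q': occ=6, LF[13]=C('q')+6=9+6=15
L[14]='q': occ=7, LF[14]=C('q')+7=9+7=16
L[15]='p': occ=7, LF[15]=C('p')+7=1+7=8
L[16]='$': occ=0, LF[16]=C('$')+0=0+0=0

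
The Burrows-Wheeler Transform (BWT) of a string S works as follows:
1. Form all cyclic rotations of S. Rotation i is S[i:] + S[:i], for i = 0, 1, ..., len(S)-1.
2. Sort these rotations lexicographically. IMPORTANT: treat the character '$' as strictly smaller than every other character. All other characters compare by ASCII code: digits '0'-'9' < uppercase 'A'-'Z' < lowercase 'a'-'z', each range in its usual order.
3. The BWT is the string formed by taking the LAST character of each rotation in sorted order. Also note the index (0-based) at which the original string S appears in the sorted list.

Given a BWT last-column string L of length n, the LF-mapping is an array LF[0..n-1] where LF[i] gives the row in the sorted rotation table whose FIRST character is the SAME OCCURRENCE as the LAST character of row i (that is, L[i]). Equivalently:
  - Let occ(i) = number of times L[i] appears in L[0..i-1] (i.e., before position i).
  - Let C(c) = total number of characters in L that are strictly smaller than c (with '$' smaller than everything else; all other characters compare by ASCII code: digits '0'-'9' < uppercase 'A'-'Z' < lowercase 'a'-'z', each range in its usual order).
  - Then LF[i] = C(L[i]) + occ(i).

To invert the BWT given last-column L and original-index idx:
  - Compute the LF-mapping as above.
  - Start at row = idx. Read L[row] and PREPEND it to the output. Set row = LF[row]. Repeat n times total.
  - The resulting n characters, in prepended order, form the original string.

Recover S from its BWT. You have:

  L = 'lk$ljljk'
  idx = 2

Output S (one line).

Answer: jlkjkll$

Derivation:
LF mapping: 5 3 0 6 1 7 2 4
Walk LF starting at row 2, prepending L[row]:
  step 1: row=2, L[2]='$', prepend. Next row=LF[2]=0
  step 2: row=0, L[0]='l', prepend. Next row=LF[0]=5
  step 3: row=5, L[5]='l', prepend. Next row=LF[5]=7
  step 4: row=7, L[7]='k', prepend. Next row=LF[7]=4
  step 5: row=4, L[4]='j', prepend. Next row=LF[4]=1
  step 6: row=1, L[1]='k', prepend. Next row=LF[1]=3
  step 7: row=3, L[3]='l', prepend. Next row=LF[3]=6
  step 8: row=6, L[6]='j', prepend. Next row=LF[6]=2
Reversed output: jlkjkll$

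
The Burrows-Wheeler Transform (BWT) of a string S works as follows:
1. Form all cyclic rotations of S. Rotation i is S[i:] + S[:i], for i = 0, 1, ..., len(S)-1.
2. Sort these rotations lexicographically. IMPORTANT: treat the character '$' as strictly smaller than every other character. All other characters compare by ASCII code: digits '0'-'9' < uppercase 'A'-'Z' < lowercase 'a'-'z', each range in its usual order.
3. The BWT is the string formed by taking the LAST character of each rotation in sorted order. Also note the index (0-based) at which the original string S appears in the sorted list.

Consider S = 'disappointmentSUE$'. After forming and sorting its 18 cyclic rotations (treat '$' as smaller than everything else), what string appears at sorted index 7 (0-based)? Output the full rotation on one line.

Answer: intmentSUE$disappo

Derivation:
All 18 rotations (rotation i = S[i:]+S[:i]):
  rot[0] = disappointmentSUE$
  rot[1] = isappointmentSUE$d
  rot[2] = sappointmentSUE$di
  rot[3] = appointmentSUE$dis
  rot[4] = ppointmentSUE$disa
  rot[5] = pointmentSUE$disap
  rot[6] = ointmentSUE$disapp
  rot[7] = intmentSUE$disappo
  rot[8] = ntmentSUE$disappoi
  rot[9] = tmentSUE$disappoin
  rot[10] = mentSUE$disappoint
  rot[11] = entSUE$disappointm
  rot[12] = ntSUE$disappointme
  rot[13] = tSUE$disappointmen
  rot[14] = SUE$disappointment
  rot[15] = UE$disappointmentS
  rot[16] = E$disappointmentSU
  rot[17] = $disappointmentSUE
Sorted (with $ < everything):
  sorted[0] = $disappointmentSUE
  sorted[1] = E$disappointmentSU
  sorted[2] = SUE$disappointment
  sorted[3] = UE$disappointmentS
  sorted[4] = appointmentSUE$dis
  sorted[5] = disappointmentSUE$
  sorted[6] = entSUE$disappointm
  sorted[7] = intmentSUE$disappo
  sorted[8] = isappointmentSUE$d
  sorted[9] = mentSUE$disappoint
  sorted[10] = ntSUE$disappointme
  sorted[11] = ntmentSUE$disappoi
  sorted[12] = ointmentSUE$disapp
  sorted[13] = pointmentSUE$disap
  sorted[14] = ppointmentSUE$disa
  sorted[15] = sappointmentSUE$di
  sorted[16] = tSUE$disappointmen
  sorted[17] = tmentSUE$disappoin
sorted[7] = intmentSUE$disappo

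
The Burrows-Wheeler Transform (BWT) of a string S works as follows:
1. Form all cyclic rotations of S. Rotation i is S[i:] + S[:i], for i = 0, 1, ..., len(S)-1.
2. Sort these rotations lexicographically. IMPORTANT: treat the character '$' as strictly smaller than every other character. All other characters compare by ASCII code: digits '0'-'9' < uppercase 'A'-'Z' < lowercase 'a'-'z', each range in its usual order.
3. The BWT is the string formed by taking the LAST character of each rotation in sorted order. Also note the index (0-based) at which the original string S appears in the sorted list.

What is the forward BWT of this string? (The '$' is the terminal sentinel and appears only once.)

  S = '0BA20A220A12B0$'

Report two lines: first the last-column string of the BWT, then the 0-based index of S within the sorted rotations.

Answer: 0B22$A2AA10B020
4

Derivation:
All 15 rotations (rotation i = S[i:]+S[:i]):
  rot[0] = 0BA20A220A12B0$
  rot[1] = BA20A220A12B0$0
  rot[2] = A20A220A12B0$0B
  rot[3] = 20A220A12B0$0BA
  rot[4] = 0A220A12B0$0BA2
  rot[5] = A220A12B0$0BA20
  rot[6] = 220A12B0$0BA20A
  rot[7] = 20A12B0$0BA20A2
  rot[8] = 0A12B0$0BA20A22
  rot[9] = A12B0$0BA20A220
  rot[10] = 12B0$0BA20A220A
  rot[11] = 2B0$0BA20A220A1
  rot[12] = B0$0BA20A220A12
  rot[13] = 0$0BA20A220A12B
  rot[14] = $0BA20A220A12B0
Sorted (with $ < everything):
  sorted[0] = $0BA20A220A12B0  (last char: '0')
  sorted[1] = 0$0BA20A220A12B  (last char: 'B')
  sorted[2] = 0A12B0$0BA20A22  (last char: '2')
  sorted[3] = 0A220A12B0$0BA2  (last char: '2')
  sorted[4] = 0BA20A220A12B0$  (last char: '$')
  sorted[5] = 12B0$0BA20A220A  (last char: 'A')
  sorted[6] = 20A12B0$0BA20A2  (last char: '2')
  sorted[7] = 20A220A12B0$0BA  (last char: 'A')
  sorted[8] = 220A12B0$0BA20A  (last char: 'A')
  sorted[9] = 2B0$0BA20A220A1  (last char: '1')
  sorted[10] = A12B0$0BA20A220  (last char: '0')
  sorted[11] = A20A220A12B0$0B  (last char: 'B')
  sorted[12] = A220A12B0$0BA20  (last char: '0')
  sorted[13] = B0$0BA20A220A12  (last char: '2')
  sorted[14] = BA20A220A12B0$0  (last char: '0')
Last column: 0B22$A2AA10B020
Original string S is at sorted index 4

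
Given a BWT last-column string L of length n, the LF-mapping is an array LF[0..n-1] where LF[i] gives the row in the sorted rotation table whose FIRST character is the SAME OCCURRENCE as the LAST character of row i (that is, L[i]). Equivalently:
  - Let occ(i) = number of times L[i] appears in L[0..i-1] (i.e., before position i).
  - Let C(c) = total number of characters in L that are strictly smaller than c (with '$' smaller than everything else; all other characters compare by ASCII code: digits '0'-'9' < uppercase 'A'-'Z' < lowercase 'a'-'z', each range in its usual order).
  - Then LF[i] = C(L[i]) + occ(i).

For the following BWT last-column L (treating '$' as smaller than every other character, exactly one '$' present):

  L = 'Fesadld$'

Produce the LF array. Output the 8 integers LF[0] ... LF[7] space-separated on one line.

Answer: 1 5 7 2 3 6 4 0

Derivation:
Char counts: '$':1, 'F':1, 'a':1, 'd':2, 'e':1, 'l':1, 's':1
C (first-col start): C('$')=0, C('F')=1, C('a')=2, C('d')=3, C('e')=5, C('l')=6, C('s')=7
L[0]='F': occ=0, LF[0]=C('F')+0=1+0=1
L[1]='e': occ=0, LF[1]=C('e')+0=5+0=5
L[2]='s': occ=0, LF[2]=C('s')+0=7+0=7
L[3]='a': occ=0, LF[3]=C('a')+0=2+0=2
L[4]='d': occ=0, LF[4]=C('d')+0=3+0=3
L[5]='l': occ=0, LF[5]=C('l')+0=6+0=6
L[6]='d': occ=1, LF[6]=C('d')+1=3+1=4
L[7]='$': occ=0, LF[7]=C('$')+0=0+0=0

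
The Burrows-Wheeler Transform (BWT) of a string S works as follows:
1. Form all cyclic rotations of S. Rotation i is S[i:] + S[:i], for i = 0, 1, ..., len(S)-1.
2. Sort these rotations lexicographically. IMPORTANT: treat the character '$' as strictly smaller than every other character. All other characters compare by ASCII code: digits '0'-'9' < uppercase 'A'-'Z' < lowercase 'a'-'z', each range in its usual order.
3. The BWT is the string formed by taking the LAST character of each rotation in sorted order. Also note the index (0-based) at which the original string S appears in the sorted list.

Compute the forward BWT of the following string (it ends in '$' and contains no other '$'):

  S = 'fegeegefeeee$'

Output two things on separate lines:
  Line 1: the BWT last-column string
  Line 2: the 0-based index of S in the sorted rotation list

Answer: eeeefggfee$ee
10

Derivation:
All 13 rotations (rotation i = S[i:]+S[:i]):
  rot[0] = fegeegefeeee$
  rot[1] = egeegefeeee$f
  rot[2] = geegefeeee$fe
  rot[3] = eegefeeee$feg
  rot[4] = egefeeee$fege
  rot[5] = gefeeee$fegee
  rot[6] = efeeee$fegeeg
  rot[7] = feeee$fegeege
  rot[8] = eeee$fegeegef
  rot[9] = eee$fegeegefe
  rot[10] = ee$fegeegefee
  rot[11] = e$fegeegefeee
  rot[12] = $fegeegefeeee
Sorted (with $ < everything):
  sorted[0] = $fegeegefeeee  (last char: 'e')
  sorted[1] = e$fegeegefeee  (last char: 'e')
  sorted[2] = ee$fegeegefee  (last char: 'e')
  sorted[3] = eee$fegeegefe  (last char: 'e')
  sorted[4] = eeee$fegeegef  (last char: 'f')
  sorted[5] = eegefeeee$feg  (last char: 'g')
  sorted[6] = efeeee$fegeeg  (last char: 'g')
  sorted[7] = egeegefeeee$f  (last char: 'f')
  sorted[8] = egefeeee$fege  (last char: 'e')
  sorted[9] = feeee$fegeege  (last char: 'e')
  sorted[10] = fegeegefeeee$  (last char: '$')
  sorted[11] = geegefeeee$fe  (last char: 'e')
  sorted[12] = gefeeee$fegee  (last char: 'e')
Last column: eeeefggfee$ee
Original string S is at sorted index 10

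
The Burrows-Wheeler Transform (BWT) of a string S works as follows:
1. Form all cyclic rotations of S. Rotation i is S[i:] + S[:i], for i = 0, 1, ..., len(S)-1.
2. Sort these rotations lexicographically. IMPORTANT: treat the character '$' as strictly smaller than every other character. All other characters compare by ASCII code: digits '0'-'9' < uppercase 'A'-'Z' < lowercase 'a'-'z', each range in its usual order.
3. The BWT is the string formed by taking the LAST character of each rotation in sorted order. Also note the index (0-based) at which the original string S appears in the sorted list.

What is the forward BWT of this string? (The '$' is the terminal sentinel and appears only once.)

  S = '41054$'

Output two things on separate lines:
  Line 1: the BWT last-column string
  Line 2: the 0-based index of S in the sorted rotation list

Answer: 4145$0
4

Derivation:
All 6 rotations (rotation i = S[i:]+S[:i]):
  rot[0] = 41054$
  rot[1] = 1054$4
  rot[2] = 054$41
  rot[3] = 54$410
  rot[4] = 4$4105
  rot[5] = $41054
Sorted (with $ < everything):
  sorted[0] = $41054  (last char: '4')
  sorted[1] = 054$41  (last char: '1')
  sorted[2] = 1054$4  (last char: '4')
  sorted[3] = 4$4105  (last char: '5')
  sorted[4] = 41054$  (last char: '$')
  sorted[5] = 54$410  (last char: '0')
Last column: 4145$0
Original string S is at sorted index 4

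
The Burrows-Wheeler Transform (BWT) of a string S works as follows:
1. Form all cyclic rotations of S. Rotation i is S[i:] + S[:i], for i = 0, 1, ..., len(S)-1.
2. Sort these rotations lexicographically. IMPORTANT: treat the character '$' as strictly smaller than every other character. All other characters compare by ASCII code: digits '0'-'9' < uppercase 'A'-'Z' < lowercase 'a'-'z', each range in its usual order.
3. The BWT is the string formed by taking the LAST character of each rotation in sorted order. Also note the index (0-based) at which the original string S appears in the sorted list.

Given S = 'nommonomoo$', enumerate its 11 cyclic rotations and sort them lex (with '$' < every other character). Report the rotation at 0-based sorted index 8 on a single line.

All 11 rotations (rotation i = S[i:]+S[:i]):
  rot[0] = nommonomoo$
  rot[1] = ommonomoo$n
  rot[2] = mmonomoo$no
  rot[3] = monomoo$nom
  rot[4] = onomoo$nomm
  rot[5] = nomoo$nommo
  rot[6] = omoo$nommon
  rot[7] = moo$nommono
  rot[8] = oo$nommonom
  rot[9] = o$nommonomo
  rot[10] = $nommonomoo
Sorted (with $ < everything):
  sorted[0] = $nommonomoo
  sorted[1] = mmonomoo$no
  sorted[2] = monomoo$nom
  sorted[3] = moo$nommono
  sorted[4] = nommonomoo$
  sorted[5] = nomoo$nommo
  sorted[6] = o$nommonomo
  sorted[7] = ommonomoo$n
  sorted[8] = omoo$nommon
  sorted[9] = onomoo$nomm
  sorted[10] = oo$nommonom
sorted[8] = omoo$nommon

Answer: omoo$nommon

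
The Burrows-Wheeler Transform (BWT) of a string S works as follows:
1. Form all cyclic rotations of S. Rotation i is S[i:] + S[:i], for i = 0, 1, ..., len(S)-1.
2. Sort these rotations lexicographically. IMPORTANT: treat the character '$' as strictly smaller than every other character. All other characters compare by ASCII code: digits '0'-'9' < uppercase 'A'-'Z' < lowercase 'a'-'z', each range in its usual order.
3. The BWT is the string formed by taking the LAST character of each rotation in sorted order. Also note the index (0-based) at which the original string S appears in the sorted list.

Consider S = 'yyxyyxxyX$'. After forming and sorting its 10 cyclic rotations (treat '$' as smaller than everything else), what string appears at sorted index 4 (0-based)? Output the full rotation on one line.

Answer: xyyxxyX$yy

Derivation:
All 10 rotations (rotation i = S[i:]+S[:i]):
  rot[0] = yyxyyxxyX$
  rot[1] = yxyyxxyX$y
  rot[2] = xyyxxyX$yy
  rot[3] = yyxxyX$yyx
  rot[4] = yxxyX$yyxy
  rot[5] = xxyX$yyxyy
  rot[6] = xyX$yyxyyx
  rot[7] = yX$yyxyyxx
  rot[8] = X$yyxyyxxy
  rot[9] = $yyxyyxxyX
Sorted (with $ < everything):
  sorted[0] = $yyxyyxxyX
  sorted[1] = X$yyxyyxxy
  sorted[2] = xxyX$yyxyy
  sorted[3] = xyX$yyxyyx
  sorted[4] = xyyxxyX$yy
  sorted[5] = yX$yyxyyxx
  sorted[6] = yxxyX$yyxy
  sorted[7] = yxyyxxyX$y
  sorted[8] = yyxxyX$yyx
  sorted[9] = yyxyyxxyX$
sorted[4] = xyyxxyX$yy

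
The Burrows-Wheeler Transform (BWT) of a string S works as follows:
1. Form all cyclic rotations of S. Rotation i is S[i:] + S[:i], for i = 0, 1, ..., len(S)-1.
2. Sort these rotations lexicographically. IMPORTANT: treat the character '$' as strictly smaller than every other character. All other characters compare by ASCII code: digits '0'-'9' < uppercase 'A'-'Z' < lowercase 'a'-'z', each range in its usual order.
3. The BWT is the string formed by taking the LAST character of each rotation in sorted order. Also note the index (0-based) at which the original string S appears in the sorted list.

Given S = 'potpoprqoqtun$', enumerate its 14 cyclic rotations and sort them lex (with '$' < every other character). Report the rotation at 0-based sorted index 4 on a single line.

Answer: otpoprqoqtun$p

Derivation:
All 14 rotations (rotation i = S[i:]+S[:i]):
  rot[0] = potpoprqoqtun$
  rot[1] = otpoprqoqtun$p
  rot[2] = tpoprqoqtun$po
  rot[3] = poprqoqtun$pot
  rot[4] = oprqoqtun$potp
  rot[5] = prqoqtun$potpo
  rot[6] = rqoqtun$potpop
  rot[7] = qoqtun$potpopr
  rot[8] = oqtun$potpoprq
  rot[9] = qtun$potpoprqo
  rot[10] = tun$potpoprqoq
  rot[11] = un$potpoprqoqt
  rot[12] = n$potpoprqoqtu
  rot[13] = $potpoprqoqtun
Sorted (with $ < everything):
  sorted[0] = $potpoprqoqtun
  sorted[1] = n$potpoprqoqtu
  sorted[2] = oprqoqtun$potp
  sorted[3] = oqtun$potpoprq
  sorted[4] = otpoprqoqtun$p
  sorted[5] = poprqoqtun$pot
  sorted[6] = potpoprqoqtun$
  sorted[7] = prqoqtun$potpo
  sorted[8] = qoqtun$potpopr
  sorted[9] = qtun$potpoprqo
  sorted[10] = rqoqtun$potpop
  sorted[11] = tpoprqoqtun$po
  sorted[12] = tun$potpoprqoq
  sorted[13] = un$potpoprqoqt
sorted[4] = otpoprqoqtun$p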